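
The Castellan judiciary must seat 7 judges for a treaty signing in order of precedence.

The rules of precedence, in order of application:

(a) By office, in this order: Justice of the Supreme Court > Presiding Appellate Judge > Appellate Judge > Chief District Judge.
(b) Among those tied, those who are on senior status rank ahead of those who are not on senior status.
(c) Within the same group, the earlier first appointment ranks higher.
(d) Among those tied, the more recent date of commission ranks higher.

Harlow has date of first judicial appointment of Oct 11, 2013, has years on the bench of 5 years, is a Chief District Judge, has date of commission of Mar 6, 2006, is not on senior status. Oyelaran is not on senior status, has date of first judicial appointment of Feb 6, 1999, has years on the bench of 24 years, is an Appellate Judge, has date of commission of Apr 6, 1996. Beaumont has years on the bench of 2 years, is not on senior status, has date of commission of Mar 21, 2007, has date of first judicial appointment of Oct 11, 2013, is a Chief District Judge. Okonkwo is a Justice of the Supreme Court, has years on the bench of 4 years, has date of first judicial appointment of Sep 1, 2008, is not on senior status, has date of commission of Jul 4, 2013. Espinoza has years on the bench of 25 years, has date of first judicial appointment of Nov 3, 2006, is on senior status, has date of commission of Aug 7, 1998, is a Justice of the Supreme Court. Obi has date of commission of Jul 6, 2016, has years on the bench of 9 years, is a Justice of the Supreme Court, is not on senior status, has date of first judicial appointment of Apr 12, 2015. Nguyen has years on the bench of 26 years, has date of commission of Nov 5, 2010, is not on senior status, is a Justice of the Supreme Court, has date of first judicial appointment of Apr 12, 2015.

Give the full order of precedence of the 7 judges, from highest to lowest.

Espinoza, Okonkwo, Obi, Nguyen, Oyelaran, Beaumont, Harlow

By office: Espinoza, Okonkwo, Obi and Nguyen (Justice of the Supreme Court); then Oyelaran (Appellate Judge); then Beaumont and Harlow (Chief District Judge).
Among Espinoza, Okonkwo, Obi and Nguyen, on senior status before not on senior status: Espinoza (on senior status) before Okonkwo, Obi and Nguyen (not on senior status).
Among Okonkwo, Obi and Nguyen, by date of first judicial appointment (earlier first): Okonkwo (Sep 1, 2008) before Obi and Nguyen (Apr 12, 2015).
Among Obi and Nguyen, by date of commission (later first): Obi (Jul 6, 2016) before Nguyen (Nov 5, 2010).
Beaumont and Harlow are each not on senior status, so the next rule applies.
Beaumont and Harlow both have date of first judicial appointment Oct 11, 2013, so the next rule applies.
Among Beaumont and Harlow, by date of commission (later first): Beaumont (Mar 21, 2007) before Harlow (Mar 6, 2006).
Full order: Espinoza, Okonkwo, Obi, Nguyen, Oyelaran, Beaumont, Harlow.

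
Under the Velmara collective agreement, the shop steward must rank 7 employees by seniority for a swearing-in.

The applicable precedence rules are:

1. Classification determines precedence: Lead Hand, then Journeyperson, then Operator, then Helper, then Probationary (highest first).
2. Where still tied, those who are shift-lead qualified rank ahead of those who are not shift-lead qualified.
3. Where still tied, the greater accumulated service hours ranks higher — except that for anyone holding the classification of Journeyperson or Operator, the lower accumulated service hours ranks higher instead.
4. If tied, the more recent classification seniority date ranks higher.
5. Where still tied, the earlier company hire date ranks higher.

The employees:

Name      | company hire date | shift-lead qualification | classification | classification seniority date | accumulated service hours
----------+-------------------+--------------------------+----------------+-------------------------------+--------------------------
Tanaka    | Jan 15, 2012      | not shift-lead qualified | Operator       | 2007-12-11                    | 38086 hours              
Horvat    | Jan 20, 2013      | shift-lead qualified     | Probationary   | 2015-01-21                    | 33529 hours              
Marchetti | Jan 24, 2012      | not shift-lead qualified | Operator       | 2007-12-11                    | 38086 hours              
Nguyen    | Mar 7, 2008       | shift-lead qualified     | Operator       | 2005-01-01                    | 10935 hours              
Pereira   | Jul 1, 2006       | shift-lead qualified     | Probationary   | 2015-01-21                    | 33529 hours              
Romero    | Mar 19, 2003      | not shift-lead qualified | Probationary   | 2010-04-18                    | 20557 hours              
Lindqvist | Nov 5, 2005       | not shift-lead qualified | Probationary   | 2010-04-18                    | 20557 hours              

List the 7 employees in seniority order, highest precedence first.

By classification: Nguyen, Tanaka and Marchetti (Operator); then Pereira, Horvat, Romero and Lindqvist (Probationary).
Among Nguyen, Tanaka and Marchetti, shift-lead qualified before not shift-lead qualified: Nguyen (shift-lead qualified) before Tanaka and Marchetti (not shift-lead qualified).
Tanaka and Marchetti both have accumulated service hours 38086 hours, so the next rule applies.
Tanaka and Marchetti both have classification seniority date 2007-12-11, so the next rule applies.
Among Tanaka and Marchetti, by company hire date (earlier first): Tanaka (Jan 15, 2012) before Marchetti (Jan 24, 2012).
Among Pereira, Horvat, Romero and Lindqvist, shift-lead qualified before not shift-lead qualified: Pereira and Horvat (shift-lead qualified) before Romero and Lindqvist (not shift-lead qualified).
Pereira and Horvat both have accumulated service hours 33529 hours, so the next rule applies.
Pereira and Horvat both have classification seniority date 2015-01-21, so the next rule applies.
Among Pereira and Horvat, by company hire date (earlier first): Pereira (Jul 1, 2006) before Horvat (Jan 20, 2013).
Romero and Lindqvist both have accumulated service hours 20557 hours, so the next rule applies.
Romero and Lindqvist both have classification seniority date 2010-04-18, so the next rule applies.
Among Romero and Lindqvist, by company hire date (earlier first): Romero (Mar 19, 2003) before Lindqvist (Nov 5, 2005).
Full order: Nguyen, Tanaka, Marchetti, Pereira, Horvat, Romero, Lindqvist.

Nguyen, Tanaka, Marchetti, Pereira, Horvat, Romero, Lindqvist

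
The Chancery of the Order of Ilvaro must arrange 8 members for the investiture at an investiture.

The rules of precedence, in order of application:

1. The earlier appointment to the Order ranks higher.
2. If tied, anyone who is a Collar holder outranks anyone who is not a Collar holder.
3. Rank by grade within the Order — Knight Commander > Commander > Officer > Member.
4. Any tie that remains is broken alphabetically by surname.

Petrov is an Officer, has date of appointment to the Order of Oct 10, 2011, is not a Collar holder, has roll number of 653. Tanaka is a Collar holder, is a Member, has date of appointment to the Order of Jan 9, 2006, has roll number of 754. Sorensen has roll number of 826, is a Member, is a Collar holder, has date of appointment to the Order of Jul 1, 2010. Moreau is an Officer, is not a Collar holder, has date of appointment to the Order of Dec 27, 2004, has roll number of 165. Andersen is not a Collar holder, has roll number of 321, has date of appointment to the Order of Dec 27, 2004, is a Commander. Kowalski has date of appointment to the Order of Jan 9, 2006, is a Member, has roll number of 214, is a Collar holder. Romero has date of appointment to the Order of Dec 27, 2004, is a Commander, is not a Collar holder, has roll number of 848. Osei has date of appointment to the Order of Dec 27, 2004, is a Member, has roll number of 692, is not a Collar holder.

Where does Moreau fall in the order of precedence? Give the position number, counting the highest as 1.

By date of appointment to the Order (earlier first): Andersen, Romero, Moreau and Osei (each Dec 27, 2004); then Kowalski and Tanaka (both Jan 9, 2006); then Sorensen (Jul 1, 2010); then Petrov (Oct 10, 2011).
Andersen, Romero, Moreau and Osei are each not a Collar holder, so the next rule applies.
Among Andersen, Romero, Moreau and Osei, by grade within the Order: Andersen and Romero (Commander) before Moreau (Officer) before Osei (Member).
Among Andersen and Romero, alphabetically by surname: Andersen before Romero.
Kowalski and Tanaka are each a Collar holder, so the next rule applies.
Kowalski and Tanaka are each Member, so the next rule applies.
Among Kowalski and Tanaka, alphabetically by surname: Kowalski before Tanaka.
Order: Andersen, Romero, Moreau, Osei, Kowalski, Tanaka, Sorensen, Petrov. So position 3.

3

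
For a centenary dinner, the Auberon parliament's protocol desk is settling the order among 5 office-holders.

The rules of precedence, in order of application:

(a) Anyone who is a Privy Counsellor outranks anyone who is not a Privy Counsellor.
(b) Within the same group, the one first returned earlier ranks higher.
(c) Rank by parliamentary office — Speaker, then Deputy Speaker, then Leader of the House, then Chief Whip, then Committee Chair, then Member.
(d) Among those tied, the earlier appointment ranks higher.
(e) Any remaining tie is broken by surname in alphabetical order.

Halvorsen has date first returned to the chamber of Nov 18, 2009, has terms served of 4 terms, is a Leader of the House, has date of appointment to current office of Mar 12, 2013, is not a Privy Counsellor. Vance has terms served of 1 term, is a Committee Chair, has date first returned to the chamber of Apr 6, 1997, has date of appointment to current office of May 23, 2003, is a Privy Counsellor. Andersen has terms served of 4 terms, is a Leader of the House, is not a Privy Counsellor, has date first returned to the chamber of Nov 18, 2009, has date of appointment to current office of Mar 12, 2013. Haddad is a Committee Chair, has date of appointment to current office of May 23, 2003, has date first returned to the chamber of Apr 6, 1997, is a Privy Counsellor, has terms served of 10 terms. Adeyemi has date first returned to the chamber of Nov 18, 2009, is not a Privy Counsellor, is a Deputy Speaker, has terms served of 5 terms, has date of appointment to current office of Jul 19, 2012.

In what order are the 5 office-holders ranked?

Haddad, Vance, Adeyemi, Andersen, Halvorsen

By the first rule: Haddad and Vance (both a Privy Counsellor); then Adeyemi, Andersen and Halvorsen (each not a Privy Counsellor).
Haddad and Vance both have date first returned to the chamber Apr 6, 1997, so the next rule applies.
Haddad and Vance are each Committee Chair, so the next rule applies.
Haddad and Vance both have date of appointment to current office May 23, 2003, so the next rule applies.
Among Haddad and Vance, alphabetically by surname: Haddad before Vance.
Adeyemi, Andersen and Halvorsen all have date first returned to the chamber Nov 18, 2009, so the next rule applies.
Among Adeyemi, Andersen and Halvorsen, by parliamentary office: Adeyemi (Deputy Speaker) before Andersen and Halvorsen (Leader of the House).
Andersen and Halvorsen both have date of appointment to current office Mar 12, 2013, so the next rule applies.
Among Andersen and Halvorsen, alphabetically by surname: Andersen before Halvorsen.
Full order: Haddad, Vance, Adeyemi, Andersen, Halvorsen.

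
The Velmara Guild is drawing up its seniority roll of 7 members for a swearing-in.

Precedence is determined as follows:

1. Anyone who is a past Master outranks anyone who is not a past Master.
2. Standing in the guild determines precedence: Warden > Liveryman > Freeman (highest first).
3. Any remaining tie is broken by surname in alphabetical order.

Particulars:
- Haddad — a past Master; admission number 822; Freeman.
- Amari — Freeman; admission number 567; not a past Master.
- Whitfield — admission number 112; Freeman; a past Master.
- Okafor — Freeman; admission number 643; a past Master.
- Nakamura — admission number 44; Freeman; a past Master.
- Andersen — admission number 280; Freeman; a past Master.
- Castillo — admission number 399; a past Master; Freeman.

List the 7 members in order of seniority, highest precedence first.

By the first rule: Andersen, Castillo, Haddad, Nakamura, Okafor and Whitfield (each a past Master); then Amari (not a past Master).
Andersen, Castillo, Haddad, Nakamura, Okafor and Whitfield are each Freeman, so the next rule applies.
Among Andersen, Castillo, Haddad, Nakamura, Okafor and Whitfield, alphabetically by surname: Andersen before Castillo before Haddad before Nakamura before Okafor before Whitfield.
Full order: Andersen, Castillo, Haddad, Nakamura, Okafor, Whitfield, Amari.

Andersen, Castillo, Haddad, Nakamura, Okafor, Whitfield, Amari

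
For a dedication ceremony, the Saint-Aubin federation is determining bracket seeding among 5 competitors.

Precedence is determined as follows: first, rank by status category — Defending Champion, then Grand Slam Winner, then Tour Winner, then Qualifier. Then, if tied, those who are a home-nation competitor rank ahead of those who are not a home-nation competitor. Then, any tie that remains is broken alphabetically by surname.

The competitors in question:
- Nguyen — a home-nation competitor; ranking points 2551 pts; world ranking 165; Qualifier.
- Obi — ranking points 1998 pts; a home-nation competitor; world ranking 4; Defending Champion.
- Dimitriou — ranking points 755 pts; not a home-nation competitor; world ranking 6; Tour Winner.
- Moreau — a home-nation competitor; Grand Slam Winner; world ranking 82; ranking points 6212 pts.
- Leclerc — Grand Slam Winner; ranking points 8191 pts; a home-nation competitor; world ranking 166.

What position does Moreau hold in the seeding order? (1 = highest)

3

By status category: Obi (Defending Champion); then Leclerc and Moreau (Grand Slam Winner); then Dimitriou (Tour Winner); then Nguyen (Qualifier).
Leclerc and Moreau are each a home-nation competitor, so the next rule applies.
Among Leclerc and Moreau, alphabetically by surname: Leclerc before Moreau.
Order: Obi, Leclerc, Moreau, Dimitriou, Nguyen. So position 3.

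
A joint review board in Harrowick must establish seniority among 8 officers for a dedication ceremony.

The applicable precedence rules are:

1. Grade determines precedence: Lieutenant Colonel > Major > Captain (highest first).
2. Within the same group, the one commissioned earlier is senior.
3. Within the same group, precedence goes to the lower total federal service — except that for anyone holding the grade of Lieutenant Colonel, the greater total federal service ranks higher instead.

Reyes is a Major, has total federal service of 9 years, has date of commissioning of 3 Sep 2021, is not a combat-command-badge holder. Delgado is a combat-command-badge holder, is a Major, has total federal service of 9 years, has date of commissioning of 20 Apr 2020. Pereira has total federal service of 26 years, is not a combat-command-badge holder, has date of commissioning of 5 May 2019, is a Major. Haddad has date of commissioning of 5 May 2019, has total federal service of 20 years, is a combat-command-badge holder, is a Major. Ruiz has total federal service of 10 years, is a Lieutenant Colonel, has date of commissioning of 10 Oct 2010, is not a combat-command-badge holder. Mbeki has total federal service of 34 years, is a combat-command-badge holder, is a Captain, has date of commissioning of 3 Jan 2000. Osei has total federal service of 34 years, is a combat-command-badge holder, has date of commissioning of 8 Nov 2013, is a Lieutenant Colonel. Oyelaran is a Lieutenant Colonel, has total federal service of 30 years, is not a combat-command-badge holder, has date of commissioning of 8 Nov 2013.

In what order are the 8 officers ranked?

Ruiz, Osei, Oyelaran, Haddad, Pereira, Delgado, Reyes, Mbeki

By grade: Ruiz, Osei and Oyelaran (Lieutenant Colonel); then Haddad, Pereira, Delgado and Reyes (Major); then Mbeki (Captain).
Among Ruiz, Osei and Oyelaran, by date of commissioning (earlier first): Ruiz (10 Oct 2010) before Osei and Oyelaran (8 Nov 2013).
Among Osei and Oyelaran, by total federal service (higher first) (reversed rule for this group): Osei (34 years) before Oyelaran (30 years).
Among Haddad, Pereira, Delgado and Reyes, by date of commissioning (earlier first): Haddad and Pereira (5 May 2019) before Delgado (20 Apr 2020) before Reyes (3 Sep 2021).
Among Haddad and Pereira, by total federal service (lower first): Haddad (20 years) before Pereira (26 years).
Full order: Ruiz, Osei, Oyelaran, Haddad, Pereira, Delgado, Reyes, Mbeki.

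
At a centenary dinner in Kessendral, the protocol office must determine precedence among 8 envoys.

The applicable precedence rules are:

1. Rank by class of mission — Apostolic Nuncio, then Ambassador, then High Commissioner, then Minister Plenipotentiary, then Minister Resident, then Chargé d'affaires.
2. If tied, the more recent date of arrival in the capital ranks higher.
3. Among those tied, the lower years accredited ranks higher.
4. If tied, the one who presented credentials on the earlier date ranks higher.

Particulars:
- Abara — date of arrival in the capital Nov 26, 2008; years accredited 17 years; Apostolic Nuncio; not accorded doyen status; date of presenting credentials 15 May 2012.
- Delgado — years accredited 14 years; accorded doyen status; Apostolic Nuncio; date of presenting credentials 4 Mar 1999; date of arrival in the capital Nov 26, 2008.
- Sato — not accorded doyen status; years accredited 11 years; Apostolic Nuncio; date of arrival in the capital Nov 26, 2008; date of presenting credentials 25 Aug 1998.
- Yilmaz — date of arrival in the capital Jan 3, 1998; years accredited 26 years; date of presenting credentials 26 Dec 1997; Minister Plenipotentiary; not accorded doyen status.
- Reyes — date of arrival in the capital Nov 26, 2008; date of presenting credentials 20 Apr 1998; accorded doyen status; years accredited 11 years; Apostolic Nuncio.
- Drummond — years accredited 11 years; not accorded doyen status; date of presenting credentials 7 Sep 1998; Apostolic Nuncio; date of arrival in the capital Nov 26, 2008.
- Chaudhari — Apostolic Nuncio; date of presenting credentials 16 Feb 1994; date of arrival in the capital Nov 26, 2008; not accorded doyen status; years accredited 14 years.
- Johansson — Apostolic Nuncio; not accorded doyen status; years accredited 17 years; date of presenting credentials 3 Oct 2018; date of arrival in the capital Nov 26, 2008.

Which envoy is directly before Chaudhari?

Drummond

By class of mission: Reyes, Sato, Drummond, Chaudhari, Delgado, Abara and Johansson (Apostolic Nuncio); then Yilmaz (Minister Plenipotentiary).
Reyes, Sato, Drummond, Chaudhari, Delgado, Abara and Johansson all have date of arrival in the capital Nov 26, 2008, so the next rule applies.
Among Reyes, Sato, Drummond, Chaudhari, Delgado, Abara and Johansson, by years accredited (lower first): Reyes, Sato and Drummond (11 years) before Chaudhari and Delgado (14 years) before Abara and Johansson (17 years).
Among Reyes, Sato and Drummond, by date of presenting credentials (earlier first): Reyes (20 Apr 1998) before Sato (25 Aug 1998) before Drummond (7 Sep 1998).
Among Chaudhari and Delgado, by date of presenting credentials (earlier first): Chaudhari (16 Feb 1994) before Delgado (4 Mar 1999).
Among Abara and Johansson, by date of presenting credentials (earlier first): Abara (15 May 2012) before Johansson (3 Oct 2018).
Order: Reyes, Sato, Drummond, Chaudhari, Delgado, Abara, Johansson, Yilmaz.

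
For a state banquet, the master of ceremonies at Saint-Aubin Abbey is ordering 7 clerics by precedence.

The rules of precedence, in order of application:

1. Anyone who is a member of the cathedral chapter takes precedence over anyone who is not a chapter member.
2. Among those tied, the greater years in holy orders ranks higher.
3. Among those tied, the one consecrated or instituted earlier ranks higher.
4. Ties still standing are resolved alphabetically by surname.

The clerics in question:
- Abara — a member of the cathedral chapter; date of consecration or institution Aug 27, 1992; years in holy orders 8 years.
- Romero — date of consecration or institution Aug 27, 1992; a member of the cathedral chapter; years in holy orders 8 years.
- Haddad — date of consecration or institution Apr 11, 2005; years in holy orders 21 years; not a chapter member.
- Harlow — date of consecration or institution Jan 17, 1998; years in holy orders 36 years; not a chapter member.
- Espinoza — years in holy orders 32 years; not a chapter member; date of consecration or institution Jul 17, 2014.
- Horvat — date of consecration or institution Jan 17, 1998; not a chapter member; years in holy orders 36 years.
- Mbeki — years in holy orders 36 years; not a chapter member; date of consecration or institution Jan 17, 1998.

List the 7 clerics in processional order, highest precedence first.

Abara, Romero, Harlow, Horvat, Mbeki, Espinoza, Haddad

By the first rule: Abara and Romero (both a member of the cathedral chapter); then Harlow, Horvat, Mbeki, Espinoza and Haddad (each not a chapter member).
Abara and Romero both have years in holy orders 8 years, so the next rule applies.
Abara and Romero both have date of consecration or institution Aug 27, 1992, so the next rule applies.
Among Abara and Romero, alphabetically by surname: Abara before Romero.
Among Harlow, Horvat, Mbeki, Espinoza and Haddad, by years in holy orders (higher first): Harlow, Horvat and Mbeki (36 years) before Espinoza (32 years) before Haddad (21 years).
Harlow, Horvat and Mbeki all have date of consecration or institution Jan 17, 1998, so the next rule applies.
Among Harlow, Horvat and Mbeki, alphabetically by surname: Harlow before Horvat before Mbeki.
Full order: Abara, Romero, Harlow, Horvat, Mbeki, Espinoza, Haddad.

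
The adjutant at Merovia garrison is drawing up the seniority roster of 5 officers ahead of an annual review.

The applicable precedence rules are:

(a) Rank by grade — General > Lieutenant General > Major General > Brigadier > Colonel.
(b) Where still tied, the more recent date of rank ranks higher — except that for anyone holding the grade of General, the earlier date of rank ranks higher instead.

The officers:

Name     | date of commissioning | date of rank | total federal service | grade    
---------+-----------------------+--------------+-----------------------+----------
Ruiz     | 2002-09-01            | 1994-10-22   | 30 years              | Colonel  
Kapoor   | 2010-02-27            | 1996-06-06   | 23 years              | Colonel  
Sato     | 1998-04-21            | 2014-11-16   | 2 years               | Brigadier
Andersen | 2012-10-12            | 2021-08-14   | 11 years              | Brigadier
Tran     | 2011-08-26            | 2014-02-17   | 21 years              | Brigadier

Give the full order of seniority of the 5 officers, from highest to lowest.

By grade: Andersen, Sato and Tran (Brigadier); then Kapoor and Ruiz (Colonel).
Among Andersen, Sato and Tran, by date of rank (later first): Andersen (2021-08-14) before Sato (2014-11-16) before Tran (2014-02-17).
Among Kapoor and Ruiz, by date of rank (later first): Kapoor (1996-06-06) before Ruiz (1994-10-22).
Full order: Andersen, Sato, Tran, Kapoor, Ruiz.

Andersen, Sato, Tran, Kapoor, Ruiz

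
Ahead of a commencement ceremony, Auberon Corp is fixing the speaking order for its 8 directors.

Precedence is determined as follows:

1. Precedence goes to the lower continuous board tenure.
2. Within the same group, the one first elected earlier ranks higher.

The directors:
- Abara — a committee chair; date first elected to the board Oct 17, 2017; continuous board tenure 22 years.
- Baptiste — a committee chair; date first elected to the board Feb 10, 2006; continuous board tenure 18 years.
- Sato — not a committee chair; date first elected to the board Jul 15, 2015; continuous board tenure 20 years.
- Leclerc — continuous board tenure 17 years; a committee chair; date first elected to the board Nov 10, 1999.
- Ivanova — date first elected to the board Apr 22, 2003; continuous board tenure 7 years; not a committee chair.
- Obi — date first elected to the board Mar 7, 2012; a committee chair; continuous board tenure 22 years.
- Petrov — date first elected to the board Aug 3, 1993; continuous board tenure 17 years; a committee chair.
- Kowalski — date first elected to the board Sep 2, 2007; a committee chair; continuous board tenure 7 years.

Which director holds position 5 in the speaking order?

Baptiste

By continuous board tenure (lower first): Ivanova and Kowalski (both 7 years); then Petrov and Leclerc (both 17 years); then Baptiste (18 years); then Sato (20 years); then Obi and Abara (both 22 years).
Among Ivanova and Kowalski, by date first elected to the board (earlier first): Ivanova (Apr 22, 2003) before Kowalski (Sep 2, 2007).
Among Petrov and Leclerc, by date first elected to the board (earlier first): Petrov (Aug 3, 1993) before Leclerc (Nov 10, 1999).
Among Obi and Abara, by date first elected to the board (earlier first): Obi (Mar 7, 2012) before Abara (Oct 17, 2017).
Order: Ivanova, Kowalski, Petrov, Leclerc, Baptiste, Sato, Obi, Abara.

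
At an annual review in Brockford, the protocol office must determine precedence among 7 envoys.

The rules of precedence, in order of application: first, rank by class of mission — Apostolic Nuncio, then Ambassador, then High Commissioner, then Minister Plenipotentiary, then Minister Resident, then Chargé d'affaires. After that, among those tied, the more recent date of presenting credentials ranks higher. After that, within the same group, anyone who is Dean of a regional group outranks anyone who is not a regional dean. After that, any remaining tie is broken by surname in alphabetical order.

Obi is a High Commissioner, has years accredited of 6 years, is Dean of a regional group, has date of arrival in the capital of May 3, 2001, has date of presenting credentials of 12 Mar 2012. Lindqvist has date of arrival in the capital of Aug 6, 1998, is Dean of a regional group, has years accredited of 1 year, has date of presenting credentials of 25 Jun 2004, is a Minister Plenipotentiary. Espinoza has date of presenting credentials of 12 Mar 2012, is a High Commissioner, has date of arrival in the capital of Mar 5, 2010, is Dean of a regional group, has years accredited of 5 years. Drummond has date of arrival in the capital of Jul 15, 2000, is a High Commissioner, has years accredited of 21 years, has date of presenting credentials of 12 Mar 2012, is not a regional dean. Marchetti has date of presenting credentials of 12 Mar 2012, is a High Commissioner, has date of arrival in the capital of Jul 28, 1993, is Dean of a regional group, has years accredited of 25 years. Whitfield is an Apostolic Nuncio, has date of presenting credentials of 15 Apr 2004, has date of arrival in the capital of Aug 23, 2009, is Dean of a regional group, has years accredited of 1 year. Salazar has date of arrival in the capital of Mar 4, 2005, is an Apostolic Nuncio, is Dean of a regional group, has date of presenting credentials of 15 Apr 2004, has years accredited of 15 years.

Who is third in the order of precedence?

Espinoza

By class of mission: Salazar and Whitfield (Apostolic Nuncio); then Espinoza, Marchetti, Obi and Drummond (High Commissioner); then Lindqvist (Minister Plenipotentiary).
Salazar and Whitfield both have date of presenting credentials 15 Apr 2004, so the next rule applies.
Salazar and Whitfield are each Dean of a regional group, so the next rule applies.
Among Salazar and Whitfield, alphabetically by surname: Salazar before Whitfield.
Espinoza, Marchetti, Obi and Drummond all have date of presenting credentials 12 Mar 2012, so the next rule applies.
Among Espinoza, Marchetti, Obi and Drummond, Dean of a regional group before not a regional dean: Espinoza, Marchetti and Obi (Dean of a regional group) before Drummond (not a regional dean).
Among Espinoza, Marchetti and Obi, alphabetically by surname: Espinoza before Marchetti before Obi.
Order: Salazar, Whitfield, Espinoza, Marchetti, Obi, Drummond, Lindqvist.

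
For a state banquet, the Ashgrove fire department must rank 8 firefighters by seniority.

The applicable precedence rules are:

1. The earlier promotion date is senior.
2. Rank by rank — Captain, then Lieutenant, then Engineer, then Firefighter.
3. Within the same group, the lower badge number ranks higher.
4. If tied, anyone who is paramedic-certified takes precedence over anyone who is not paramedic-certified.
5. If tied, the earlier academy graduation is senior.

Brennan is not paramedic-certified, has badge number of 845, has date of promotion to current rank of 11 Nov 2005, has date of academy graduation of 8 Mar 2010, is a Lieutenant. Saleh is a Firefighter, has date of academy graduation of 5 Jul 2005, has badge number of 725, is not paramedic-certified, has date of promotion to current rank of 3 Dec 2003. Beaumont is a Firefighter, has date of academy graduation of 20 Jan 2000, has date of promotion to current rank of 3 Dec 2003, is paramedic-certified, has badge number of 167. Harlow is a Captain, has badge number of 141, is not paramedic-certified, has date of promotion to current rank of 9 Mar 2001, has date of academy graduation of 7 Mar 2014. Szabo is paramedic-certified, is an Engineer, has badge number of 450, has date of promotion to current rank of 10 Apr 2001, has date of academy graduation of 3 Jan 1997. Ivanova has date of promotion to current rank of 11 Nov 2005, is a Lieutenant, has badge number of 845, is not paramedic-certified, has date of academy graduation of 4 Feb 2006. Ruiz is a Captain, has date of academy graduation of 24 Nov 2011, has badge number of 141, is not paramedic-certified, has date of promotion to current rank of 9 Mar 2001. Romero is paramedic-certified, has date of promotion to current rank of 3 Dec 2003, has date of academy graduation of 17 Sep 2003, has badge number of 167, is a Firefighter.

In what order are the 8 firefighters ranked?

By date of promotion to current rank (earlier first): Ruiz and Harlow (both 9 Mar 2001); then Szabo (10 Apr 2001); then Beaumont, Romero and Saleh (each 3 Dec 2003); then Ivanova and Brennan (both 11 Nov 2005).
Ruiz and Harlow are each Captain, so the next rule applies.
Ruiz and Harlow both have badge number 141, so the next rule applies.
Ruiz and Harlow are each not paramedic-certified, so the next rule applies.
Among Ruiz and Harlow, by date of academy graduation (earlier first): Ruiz (24 Nov 2011) before Harlow (7 Mar 2014).
Beaumont, Romero and Saleh are each Firefighter, so the next rule applies.
Among Beaumont, Romero and Saleh, by badge number (lower first): Beaumont and Romero (167) before Saleh (725).
Beaumont and Romero are each paramedic-certified, so the next rule applies.
Among Beaumont and Romero, by date of academy graduation (earlier first): Beaumont (20 Jan 2000) before Romero (17 Sep 2003).
Ivanova and Brennan are each Lieutenant, so the next rule applies.
Ivanova and Brennan both have badge number 845, so the next rule applies.
Ivanova and Brennan are each not paramedic-certified, so the next rule applies.
Among Ivanova and Brennan, by date of academy graduation (earlier first): Ivanova (4 Feb 2006) before Brennan (8 Mar 2010).
Full order: Ruiz, Harlow, Szabo, Beaumont, Romero, Saleh, Ivanova, Brennan.

Ruiz, Harlow, Szabo, Beaumont, Romero, Saleh, Ivanova, Brennan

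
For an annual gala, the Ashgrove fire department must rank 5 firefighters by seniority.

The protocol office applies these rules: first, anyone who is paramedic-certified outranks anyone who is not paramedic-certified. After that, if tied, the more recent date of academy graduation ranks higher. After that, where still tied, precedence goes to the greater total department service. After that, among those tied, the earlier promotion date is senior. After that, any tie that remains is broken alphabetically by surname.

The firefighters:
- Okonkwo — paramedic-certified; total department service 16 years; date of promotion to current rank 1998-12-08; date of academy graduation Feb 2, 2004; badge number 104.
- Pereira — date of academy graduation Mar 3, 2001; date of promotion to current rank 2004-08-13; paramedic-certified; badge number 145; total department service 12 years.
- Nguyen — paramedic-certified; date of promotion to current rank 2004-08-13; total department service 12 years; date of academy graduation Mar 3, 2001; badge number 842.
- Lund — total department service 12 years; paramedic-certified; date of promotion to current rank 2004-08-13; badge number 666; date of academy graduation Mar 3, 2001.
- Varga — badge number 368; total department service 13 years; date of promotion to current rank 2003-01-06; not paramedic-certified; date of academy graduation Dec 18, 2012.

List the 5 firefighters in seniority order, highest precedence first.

By the first rule: Okonkwo, Lund, Nguyen and Pereira (each paramedic-certified); then Varga (not paramedic-certified).
Among Okonkwo, Lund, Nguyen and Pereira, by date of academy graduation (later first): Okonkwo (Feb 2, 2004) before Lund, Nguyen and Pereira (Mar 3, 2001).
Lund, Nguyen and Pereira all have total department service 12 years, so the next rule applies.
Lund, Nguyen and Pereira all have date of promotion to current rank 2004-08-13, so the next rule applies.
Among Lund, Nguyen and Pereira, alphabetically by surname: Lund before Nguyen before Pereira.
Full order: Okonkwo, Lund, Nguyen, Pereira, Varga.

Okonkwo, Lund, Nguyen, Pereira, Varga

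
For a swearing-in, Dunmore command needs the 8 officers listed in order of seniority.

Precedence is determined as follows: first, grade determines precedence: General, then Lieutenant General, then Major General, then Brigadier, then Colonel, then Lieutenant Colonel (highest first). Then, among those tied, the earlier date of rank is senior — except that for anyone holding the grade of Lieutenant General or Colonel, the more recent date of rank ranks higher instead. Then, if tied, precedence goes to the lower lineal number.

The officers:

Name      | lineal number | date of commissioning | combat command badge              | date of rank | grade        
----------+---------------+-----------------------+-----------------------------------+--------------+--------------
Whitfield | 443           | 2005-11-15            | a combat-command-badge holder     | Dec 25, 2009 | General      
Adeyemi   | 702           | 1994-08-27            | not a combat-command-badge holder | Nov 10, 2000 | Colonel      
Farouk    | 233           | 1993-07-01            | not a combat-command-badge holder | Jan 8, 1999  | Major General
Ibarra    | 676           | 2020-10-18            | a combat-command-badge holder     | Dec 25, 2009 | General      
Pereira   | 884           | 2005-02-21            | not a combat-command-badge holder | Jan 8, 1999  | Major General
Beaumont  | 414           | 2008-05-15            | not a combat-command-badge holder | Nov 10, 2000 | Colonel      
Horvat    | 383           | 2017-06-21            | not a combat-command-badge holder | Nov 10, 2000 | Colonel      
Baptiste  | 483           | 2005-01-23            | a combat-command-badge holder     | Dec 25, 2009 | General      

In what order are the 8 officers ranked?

By grade: Whitfield, Baptiste and Ibarra (General); then Farouk and Pereira (Major General); then Horvat, Beaumont and Adeyemi (Colonel).
Whitfield, Baptiste and Ibarra all have date of rank Dec 25, 2009, so the next rule applies.
Among Whitfield, Baptiste and Ibarra, by lineal number (lower first): Whitfield (443) before Baptiste (483) before Ibarra (676).
Farouk and Pereira both have date of rank Jan 8, 1999, so the next rule applies.
Among Farouk and Pereira, by lineal number (lower first): Farouk (233) before Pereira (884).
Horvat, Beaumont and Adeyemi all have date of rank Nov 10, 2000, so the next rule applies.
Among Horvat, Beaumont and Adeyemi, by lineal number (lower first): Horvat (383) before Beaumont (414) before Adeyemi (702).
Full order: Whitfield, Baptiste, Ibarra, Farouk, Pereira, Horvat, Beaumont, Adeyemi.

Whitfield, Baptiste, Ibarra, Farouk, Pereira, Horvat, Beaumont, Adeyemi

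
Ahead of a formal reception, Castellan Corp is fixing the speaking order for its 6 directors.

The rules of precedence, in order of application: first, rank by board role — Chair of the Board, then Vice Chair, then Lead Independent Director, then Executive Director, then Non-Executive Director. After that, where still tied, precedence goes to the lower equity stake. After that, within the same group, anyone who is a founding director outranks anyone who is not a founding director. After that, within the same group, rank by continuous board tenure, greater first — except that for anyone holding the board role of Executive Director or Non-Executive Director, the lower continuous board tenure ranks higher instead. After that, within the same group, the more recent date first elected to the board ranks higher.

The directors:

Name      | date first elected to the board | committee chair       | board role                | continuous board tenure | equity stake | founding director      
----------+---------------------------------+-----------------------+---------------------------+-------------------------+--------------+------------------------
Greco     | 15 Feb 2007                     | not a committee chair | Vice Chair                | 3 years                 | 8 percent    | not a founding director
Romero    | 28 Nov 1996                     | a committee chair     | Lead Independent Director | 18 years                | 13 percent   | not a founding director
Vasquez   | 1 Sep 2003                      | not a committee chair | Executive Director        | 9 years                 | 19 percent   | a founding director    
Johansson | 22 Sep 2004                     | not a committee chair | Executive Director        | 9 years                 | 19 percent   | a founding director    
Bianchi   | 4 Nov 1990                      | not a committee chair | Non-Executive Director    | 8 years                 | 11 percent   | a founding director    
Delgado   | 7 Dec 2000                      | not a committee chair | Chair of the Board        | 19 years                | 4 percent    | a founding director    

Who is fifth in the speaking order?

Vasquez

By board role: Delgado (Chair of the Board); then Greco (Vice Chair); then Romero (Lead Independent Director); then Johansson and Vasquez (Executive Director); then Bianchi (Non-Executive Director).
Johansson and Vasquez both have equity stake 19 percent, so the next rule applies.
Johansson and Vasquez are each a founding director, so the next rule applies.
Johansson and Vasquez both have continuous board tenure 9 years, so the next rule applies.
Among Johansson and Vasquez, by date first elected to the board (later first): Johansson (22 Sep 2004) before Vasquez (1 Sep 2003).
Order: Delgado, Greco, Romero, Johansson, Vasquez, Bianchi.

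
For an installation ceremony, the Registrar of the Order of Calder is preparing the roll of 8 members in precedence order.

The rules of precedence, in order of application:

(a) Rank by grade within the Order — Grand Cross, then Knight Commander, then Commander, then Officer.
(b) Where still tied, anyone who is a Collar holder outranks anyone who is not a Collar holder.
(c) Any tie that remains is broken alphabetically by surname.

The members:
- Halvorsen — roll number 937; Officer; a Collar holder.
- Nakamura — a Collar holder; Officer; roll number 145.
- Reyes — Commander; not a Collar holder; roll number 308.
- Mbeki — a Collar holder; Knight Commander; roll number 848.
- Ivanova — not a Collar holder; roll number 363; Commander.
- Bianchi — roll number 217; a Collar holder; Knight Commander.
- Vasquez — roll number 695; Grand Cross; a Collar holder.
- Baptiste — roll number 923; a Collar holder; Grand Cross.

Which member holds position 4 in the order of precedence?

Mbeki

By grade within the Order: Baptiste and Vasquez (Grand Cross); then Bianchi and Mbeki (Knight Commander); then Ivanova and Reyes (Commander); then Halvorsen and Nakamura (Officer).
Baptiste and Vasquez are each a Collar holder, so the next rule applies.
Among Baptiste and Vasquez, alphabetically by surname: Baptiste before Vasquez.
Bianchi and Mbeki are each a Collar holder, so the next rule applies.
Among Bianchi and Mbeki, alphabetically by surname: Bianchi before Mbeki.
Ivanova and Reyes are each not a Collar holder, so the next rule applies.
Among Ivanova and Reyes, alphabetically by surname: Ivanova before Reyes.
Halvorsen and Nakamura are each a Collar holder, so the next rule applies.
Among Halvorsen and Nakamura, alphabetically by surname: Halvorsen before Nakamura.
Order: Baptiste, Vasquez, Bianchi, Mbeki, Ivanova, Reyes, Halvorsen, Nakamura.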